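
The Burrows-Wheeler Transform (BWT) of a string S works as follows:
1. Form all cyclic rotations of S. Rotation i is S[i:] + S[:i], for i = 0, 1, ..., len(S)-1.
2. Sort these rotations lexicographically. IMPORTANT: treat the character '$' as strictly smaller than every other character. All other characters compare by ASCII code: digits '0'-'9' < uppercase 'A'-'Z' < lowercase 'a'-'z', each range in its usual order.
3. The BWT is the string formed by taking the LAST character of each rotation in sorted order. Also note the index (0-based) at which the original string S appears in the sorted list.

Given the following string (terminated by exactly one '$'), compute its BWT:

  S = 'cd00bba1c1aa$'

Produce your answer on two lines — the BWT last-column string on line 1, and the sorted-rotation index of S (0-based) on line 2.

All 13 rotations (rotation i = S[i:]+S[:i]):
  rot[0] = cd00bba1c1aa$
  rot[1] = d00bba1c1aa$c
  rot[2] = 00bba1c1aa$cd
  rot[3] = 0bba1c1aa$cd0
  rot[4] = bba1c1aa$cd00
  rot[5] = ba1c1aa$cd00b
  rot[6] = a1c1aa$cd00bb
  rot[7] = 1c1aa$cd00bba
  rot[8] = c1aa$cd00bba1
  rot[9] = 1aa$cd00bba1c
  rot[10] = aa$cd00bba1c1
  rot[11] = a$cd00bba1c1a
  rot[12] = $cd00bba1c1aa
Sorted (with $ < everything):
  sorted[0] = $cd00bba1c1aa  (last char: 'a')
  sorted[1] = 00bba1c1aa$cd  (last char: 'd')
  sorted[2] = 0bba1c1aa$cd0  (last char: '0')
  sorted[3] = 1aa$cd00bba1c  (last char: 'c')
  sorted[4] = 1c1aa$cd00bba  (last char: 'a')
  sorted[5] = a$cd00bba1c1a  (last char: 'a')
  sorted[6] = a1c1aa$cd00bb  (last char: 'b')
  sorted[7] = aa$cd00bba1c1  (last char: '1')
  sorted[8] = ba1c1aa$cd00b  (last char: 'b')
  sorted[9] = bba1c1aa$cd00  (last char: '0')
  sorted[10] = c1aa$cd00bba1  (last char: '1')
  sorted[11] = cd00bba1c1aa$  (last char: '$')
  sorted[12] = d00bba1c1aa$c  (last char: 'c')
Last column: ad0caab1b01$c
Original string S is at sorted index 11

Answer: ad0caab1b01$c
11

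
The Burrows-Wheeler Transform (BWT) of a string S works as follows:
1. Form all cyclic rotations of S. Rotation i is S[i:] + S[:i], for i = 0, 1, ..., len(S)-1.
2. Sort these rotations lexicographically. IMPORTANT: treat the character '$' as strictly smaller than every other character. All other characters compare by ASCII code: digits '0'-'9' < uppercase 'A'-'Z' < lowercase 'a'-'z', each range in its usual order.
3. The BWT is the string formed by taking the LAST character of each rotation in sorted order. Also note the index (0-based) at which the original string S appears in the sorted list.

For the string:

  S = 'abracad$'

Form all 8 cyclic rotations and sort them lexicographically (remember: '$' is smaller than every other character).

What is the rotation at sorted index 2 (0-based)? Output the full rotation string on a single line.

All 8 rotations (rotation i = S[i:]+S[:i]):
  rot[0] = abracad$
  rot[1] = bracad$a
  rot[2] = racad$ab
  rot[3] = acad$abr
  rot[4] = cad$abra
  rot[5] = ad$abrac
  rot[6] = d$abraca
  rot[7] = $abracad
Sorted (with $ < everything):
  sorted[0] = $abracad
  sorted[1] = abracad$
  sorted[2] = acad$abr
  sorted[3] = ad$abrac
  sorted[4] = bracad$a
  sorted[5] = cad$abra
  sorted[6] = d$abraca
  sorted[7] = racad$ab
sorted[2] = acad$abr

Answer: acad$abr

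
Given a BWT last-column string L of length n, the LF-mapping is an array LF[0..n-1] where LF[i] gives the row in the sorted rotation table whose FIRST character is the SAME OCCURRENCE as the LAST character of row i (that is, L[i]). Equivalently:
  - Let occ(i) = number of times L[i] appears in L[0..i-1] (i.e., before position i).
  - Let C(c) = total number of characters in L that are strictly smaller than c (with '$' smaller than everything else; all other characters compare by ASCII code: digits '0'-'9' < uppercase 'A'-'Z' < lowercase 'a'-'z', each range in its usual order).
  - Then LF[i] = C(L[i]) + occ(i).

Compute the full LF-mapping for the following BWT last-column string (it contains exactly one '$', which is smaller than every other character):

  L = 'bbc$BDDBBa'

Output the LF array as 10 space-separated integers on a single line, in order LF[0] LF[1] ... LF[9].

Answer: 7 8 9 0 1 4 5 2 3 6

Derivation:
Char counts: '$':1, 'B':3, 'D':2, 'a':1, 'b':2, 'c':1
C (first-col start): C('$')=0, C('B')=1, C('D')=4, C('a')=6, C('b')=7, C('c')=9
L[0]='b': occ=0, LF[0]=C('b')+0=7+0=7
L[1]='b': occ=1, LF[1]=C('b')+1=7+1=8
L[2]='c': occ=0, LF[2]=C('c')+0=9+0=9
L[3]='$': occ=0, LF[3]=C('$')+0=0+0=0
L[4]='B': occ=0, LF[4]=C('B')+0=1+0=1
L[5]='D': occ=0, LF[5]=C('D')+0=4+0=4
L[6]='D': occ=1, LF[6]=C('D')+1=4+1=5
L[7]='B': occ=1, LF[7]=C('B')+1=1+1=2
L[8]='B': occ=2, LF[8]=C('B')+2=1+2=3
L[9]='a': occ=0, LF[9]=C('a')+0=6+0=6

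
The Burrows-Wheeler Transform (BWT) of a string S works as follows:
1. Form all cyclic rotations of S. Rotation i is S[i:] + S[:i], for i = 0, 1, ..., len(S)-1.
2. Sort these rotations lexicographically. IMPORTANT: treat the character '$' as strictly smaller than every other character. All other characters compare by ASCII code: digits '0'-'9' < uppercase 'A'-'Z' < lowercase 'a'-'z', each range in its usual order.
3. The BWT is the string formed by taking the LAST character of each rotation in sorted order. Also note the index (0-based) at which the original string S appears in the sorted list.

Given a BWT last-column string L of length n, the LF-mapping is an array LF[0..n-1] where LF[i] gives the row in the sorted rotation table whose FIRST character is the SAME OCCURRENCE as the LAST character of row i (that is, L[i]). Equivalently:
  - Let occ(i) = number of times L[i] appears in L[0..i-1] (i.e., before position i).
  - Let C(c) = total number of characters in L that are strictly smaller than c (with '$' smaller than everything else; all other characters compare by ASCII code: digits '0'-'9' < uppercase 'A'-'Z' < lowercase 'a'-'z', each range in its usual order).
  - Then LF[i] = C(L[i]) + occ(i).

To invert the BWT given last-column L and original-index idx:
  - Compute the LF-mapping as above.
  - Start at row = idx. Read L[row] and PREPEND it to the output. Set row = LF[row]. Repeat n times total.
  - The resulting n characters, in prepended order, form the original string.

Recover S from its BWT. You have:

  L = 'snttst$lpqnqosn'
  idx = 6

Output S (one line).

LF mapping: 9 2 12 13 10 14 0 1 6 7 3 8 5 11 4
Walk LF starting at row 6, prepending L[row]:
  step 1: row=6, L[6]='$', prepend. Next row=LF[6]=0
  step 2: row=0, L[0]='s', prepend. Next row=LF[0]=9
  step 3: row=9, L[9]='q', prepend. Next row=LF[9]=7
  step 4: row=7, L[7]='l', prepend. Next row=LF[7]=1
  step 5: row=1, L[1]='n', prepend. Next row=LF[1]=2
  step 6: row=2, L[2]='t', prepend. Next row=LF[2]=12
  step 7: row=12, L[12]='o', prepend. Next row=LF[12]=5
  step 8: row=5, L[5]='t', prepend. Next row=LF[5]=14
  step 9: row=14, L[14]='n', prepend. Next row=LF[14]=4
  step 10: row=4, L[4]='s', prepend. Next row=LF[4]=10
  step 11: row=10, L[10]='n', prepend. Next row=LF[10]=3
  step 12: row=3, L[3]='t', prepend. Next row=LF[3]=13
  step 13: row=13, L[13]='s', prepend. Next row=LF[13]=11
  step 14: row=11, L[11]='q', prepend. Next row=LF[11]=8
  step 15: row=8, L[8]='p', prepend. Next row=LF[8]=6
Reversed output: pqstnsntotnlqs$

Answer: pqstnsntotnlqs$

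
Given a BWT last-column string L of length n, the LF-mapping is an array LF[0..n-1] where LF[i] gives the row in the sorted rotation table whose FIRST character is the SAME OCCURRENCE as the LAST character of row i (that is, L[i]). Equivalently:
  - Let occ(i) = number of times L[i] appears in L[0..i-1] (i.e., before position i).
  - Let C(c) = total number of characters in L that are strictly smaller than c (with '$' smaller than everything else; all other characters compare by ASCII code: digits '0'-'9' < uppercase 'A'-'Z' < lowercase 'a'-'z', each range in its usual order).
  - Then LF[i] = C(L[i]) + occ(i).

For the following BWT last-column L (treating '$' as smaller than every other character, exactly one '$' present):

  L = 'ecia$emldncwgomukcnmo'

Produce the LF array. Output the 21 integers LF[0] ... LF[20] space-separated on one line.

Answer: 6 2 9 1 0 7 12 11 5 15 3 20 8 17 13 19 10 4 16 14 18

Derivation:
Char counts: '$':1, 'a':1, 'c':3, 'd':1, 'e':2, 'g':1, 'i':1, 'k':1, 'l':1, 'm':3, 'n':2, 'o':2, 'u':1, 'w':1
C (first-col start): C('$')=0, C('a')=1, C('c')=2, C('d')=5, C('e')=6, C('g')=8, C('i')=9, C('k')=10, C('l')=11, C('m')=12, C('n')=15, C('o')=17, C('u')=19, C('w')=20
L[0]='e': occ=0, LF[0]=C('e')+0=6+0=6
L[1]='c': occ=0, LF[1]=C('c')+0=2+0=2
L[2]='i': occ=0, LF[2]=C('i')+0=9+0=9
L[3]='a': occ=0, LF[3]=C('a')+0=1+0=1
L[4]='$': occ=0, LF[4]=C('$')+0=0+0=0
L[5]='e': occ=1, LF[5]=C('e')+1=6+1=7
L[6]='m': occ=0, LF[6]=C('m')+0=12+0=12
L[7]='l': occ=0, LF[7]=C('l')+0=11+0=11
L[8]='d': occ=0, LF[8]=C('d')+0=5+0=5
L[9]='n': occ=0, LF[9]=C('n')+0=15+0=15
L[10]='c': occ=1, LF[10]=C('c')+1=2+1=3
L[11]='w': occ=0, LF[11]=C('w')+0=20+0=20
L[12]='g': occ=0, LF[12]=C('g')+0=8+0=8
L[13]='o': occ=0, LF[13]=C('o')+0=17+0=17
L[14]='m': occ=1, LF[14]=C('m')+1=12+1=13
L[15]='u': occ=0, LF[15]=C('u')+0=19+0=19
L[16]='k': occ=0, LF[16]=C('k')+0=10+0=10
L[17]='c': occ=2, LF[17]=C('c')+2=2+2=4
L[18]='n': occ=1, LF[18]=C('n')+1=15+1=16
L[19]='m': occ=2, LF[19]=C('m')+2=12+2=14
L[20]='o': occ=1, LF[20]=C('o')+1=17+1=18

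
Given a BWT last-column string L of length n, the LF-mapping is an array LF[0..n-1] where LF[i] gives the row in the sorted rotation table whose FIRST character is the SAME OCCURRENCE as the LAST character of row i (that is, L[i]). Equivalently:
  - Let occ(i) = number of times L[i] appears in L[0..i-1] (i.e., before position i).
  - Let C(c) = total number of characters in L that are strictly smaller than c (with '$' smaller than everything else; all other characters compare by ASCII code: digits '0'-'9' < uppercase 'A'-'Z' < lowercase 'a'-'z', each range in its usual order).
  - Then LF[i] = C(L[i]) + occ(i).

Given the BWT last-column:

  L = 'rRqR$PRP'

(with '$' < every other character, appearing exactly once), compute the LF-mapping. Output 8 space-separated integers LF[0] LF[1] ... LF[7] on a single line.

Char counts: '$':1, 'P':2, 'R':3, 'q':1, 'r':1
C (first-col start): C('$')=0, C('P')=1, C('R')=3, C('q')=6, C('r')=7
L[0]='r': occ=0, LF[0]=C('r')+0=7+0=7
L[1]='R': occ=0, LF[1]=C('R')+0=3+0=3
L[2]='q': occ=0, LF[2]=C('q')+0=6+0=6
L[3]='R': occ=1, LF[3]=C('R')+1=3+1=4
L[4]='$': occ=0, LF[4]=C('$')+0=0+0=0
L[5]='P': occ=0, LF[5]=C('P')+0=1+0=1
L[6]='R': occ=2, LF[6]=C('R')+2=3+2=5
L[7]='P': occ=1, LF[7]=C('P')+1=1+1=2

Answer: 7 3 6 4 0 1 5 2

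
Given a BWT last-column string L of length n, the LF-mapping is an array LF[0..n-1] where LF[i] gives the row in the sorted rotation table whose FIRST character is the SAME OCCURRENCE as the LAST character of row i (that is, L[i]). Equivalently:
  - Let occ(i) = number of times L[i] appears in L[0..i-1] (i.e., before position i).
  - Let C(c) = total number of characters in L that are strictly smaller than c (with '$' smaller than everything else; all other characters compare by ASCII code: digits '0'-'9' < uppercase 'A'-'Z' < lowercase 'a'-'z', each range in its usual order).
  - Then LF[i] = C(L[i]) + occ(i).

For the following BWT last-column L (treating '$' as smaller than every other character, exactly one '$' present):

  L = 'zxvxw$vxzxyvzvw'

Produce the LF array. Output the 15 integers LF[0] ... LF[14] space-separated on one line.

Answer: 12 7 1 8 5 0 2 9 13 10 11 3 14 4 6

Derivation:
Char counts: '$':1, 'v':4, 'w':2, 'x':4, 'y':1, 'z':3
C (first-col start): C('$')=0, C('v')=1, C('w')=5, C('x')=7, C('y')=11, C('z')=12
L[0]='z': occ=0, LF[0]=C('z')+0=12+0=12
L[1]='x': occ=0, LF[1]=C('x')+0=7+0=7
L[2]='v': occ=0, LF[2]=C('v')+0=1+0=1
L[3]='x': occ=1, LF[3]=C('x')+1=7+1=8
L[4]='w': occ=0, LF[4]=C('w')+0=5+0=5
L[5]='$': occ=0, LF[5]=C('$')+0=0+0=0
L[6]='v': occ=1, LF[6]=C('v')+1=1+1=2
L[7]='x': occ=2, LF[7]=C('x')+2=7+2=9
L[8]='z': occ=1, LF[8]=C('z')+1=12+1=13
L[9]='x': occ=3, LF[9]=C('x')+3=7+3=10
L[10]='y': occ=0, LF[10]=C('y')+0=11+0=11
L[11]='v': occ=2, LF[11]=C('v')+2=1+2=3
L[12]='z': occ=2, LF[12]=C('z')+2=12+2=14
L[13]='v': occ=3, LF[13]=C('v')+3=1+3=4
L[14]='w': occ=1, LF[14]=C('w')+1=5+1=6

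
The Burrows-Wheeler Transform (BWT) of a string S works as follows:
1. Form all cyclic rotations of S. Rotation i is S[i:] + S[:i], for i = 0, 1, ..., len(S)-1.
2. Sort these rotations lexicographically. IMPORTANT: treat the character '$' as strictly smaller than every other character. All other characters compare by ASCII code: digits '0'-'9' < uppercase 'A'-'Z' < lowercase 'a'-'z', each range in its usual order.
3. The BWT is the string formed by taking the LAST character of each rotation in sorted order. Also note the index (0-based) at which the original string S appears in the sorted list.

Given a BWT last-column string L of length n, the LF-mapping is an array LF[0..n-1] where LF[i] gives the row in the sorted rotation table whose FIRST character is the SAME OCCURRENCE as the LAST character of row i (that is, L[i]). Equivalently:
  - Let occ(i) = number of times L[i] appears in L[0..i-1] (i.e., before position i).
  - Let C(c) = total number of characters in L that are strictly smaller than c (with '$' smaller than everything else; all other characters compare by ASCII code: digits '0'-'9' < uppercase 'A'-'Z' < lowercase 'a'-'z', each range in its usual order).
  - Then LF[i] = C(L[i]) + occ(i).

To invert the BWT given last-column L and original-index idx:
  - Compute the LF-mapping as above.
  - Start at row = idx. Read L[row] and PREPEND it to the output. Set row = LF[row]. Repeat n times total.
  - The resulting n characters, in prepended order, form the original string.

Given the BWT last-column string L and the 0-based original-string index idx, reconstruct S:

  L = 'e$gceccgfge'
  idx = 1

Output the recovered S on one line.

Answer: cceggfgcee$

Derivation:
LF mapping: 4 0 8 1 5 2 3 9 7 10 6
Walk LF starting at row 1, prepending L[row]:
  step 1: row=1, L[1]='$', prepend. Next row=LF[1]=0
  step 2: row=0, L[0]='e', prepend. Next row=LF[0]=4
  step 3: row=4, L[4]='e', prepend. Next row=LF[4]=5
  step 4: row=5, L[5]='c', prepend. Next row=LF[5]=2
  step 5: row=2, L[2]='g', prepend. Next row=LF[2]=8
  step 6: row=8, L[8]='f', prepend. Next row=LF[8]=7
  step 7: row=7, L[7]='g', prepend. Next row=LF[7]=9
  step 8: row=9, L[9]='g', prepend. Next row=LF[9]=10
  step 9: row=10, L[10]='e', prepend. Next row=LF[10]=6
  step 10: row=6, L[6]='c', prepend. Next row=LF[6]=3
  step 11: row=3, L[3]='c', prepend. Next row=LF[3]=1
Reversed output: cceggfgcee$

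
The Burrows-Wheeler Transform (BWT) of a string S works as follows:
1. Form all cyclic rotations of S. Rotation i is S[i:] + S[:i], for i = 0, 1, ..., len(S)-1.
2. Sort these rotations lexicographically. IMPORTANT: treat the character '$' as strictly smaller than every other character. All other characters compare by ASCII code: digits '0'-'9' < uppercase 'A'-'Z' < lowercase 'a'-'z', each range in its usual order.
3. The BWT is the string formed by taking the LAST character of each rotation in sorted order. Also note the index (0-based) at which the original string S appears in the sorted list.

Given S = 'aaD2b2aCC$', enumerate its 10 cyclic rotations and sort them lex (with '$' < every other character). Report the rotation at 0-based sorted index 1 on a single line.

Answer: 2aCC$aaD2b

Derivation:
All 10 rotations (rotation i = S[i:]+S[:i]):
  rot[0] = aaD2b2aCC$
  rot[1] = aD2b2aCC$a
  rot[2] = D2b2aCC$aa
  rot[3] = 2b2aCC$aaD
  rot[4] = b2aCC$aaD2
  rot[5] = 2aCC$aaD2b
  rot[6] = aCC$aaD2b2
  rot[7] = CC$aaD2b2a
  rot[8] = C$aaD2b2aC
  rot[9] = $aaD2b2aCC
Sorted (with $ < everything):
  sorted[0] = $aaD2b2aCC
  sorted[1] = 2aCC$aaD2b
  sorted[2] = 2b2aCC$aaD
  sorted[3] = C$aaD2b2aC
  sorted[4] = CC$aaD2b2a
  sorted[5] = D2b2aCC$aa
  sorted[6] = aCC$aaD2b2
  sorted[7] = aD2b2aCC$a
  sorted[8] = aaD2b2aCC$
  sorted[9] = b2aCC$aaD2
sorted[1] = 2aCC$aaD2b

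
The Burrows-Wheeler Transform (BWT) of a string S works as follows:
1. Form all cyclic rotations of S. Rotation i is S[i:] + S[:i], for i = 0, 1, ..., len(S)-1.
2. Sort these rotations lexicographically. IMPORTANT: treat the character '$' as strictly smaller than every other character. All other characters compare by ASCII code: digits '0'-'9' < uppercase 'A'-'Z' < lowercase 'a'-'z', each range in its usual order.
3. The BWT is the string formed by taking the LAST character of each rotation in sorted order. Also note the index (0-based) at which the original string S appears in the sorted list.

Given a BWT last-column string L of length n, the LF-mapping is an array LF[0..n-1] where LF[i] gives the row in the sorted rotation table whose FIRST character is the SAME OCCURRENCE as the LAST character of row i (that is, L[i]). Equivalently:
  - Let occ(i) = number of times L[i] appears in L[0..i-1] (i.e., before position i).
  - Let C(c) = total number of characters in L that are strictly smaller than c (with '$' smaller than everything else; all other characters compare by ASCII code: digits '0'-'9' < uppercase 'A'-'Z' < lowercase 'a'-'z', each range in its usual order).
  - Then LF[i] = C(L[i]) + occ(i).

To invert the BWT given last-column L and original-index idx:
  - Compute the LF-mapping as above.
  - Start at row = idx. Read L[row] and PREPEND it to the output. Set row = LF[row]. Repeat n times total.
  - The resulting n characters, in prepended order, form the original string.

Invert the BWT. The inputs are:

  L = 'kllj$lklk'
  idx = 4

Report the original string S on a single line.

LF mapping: 2 5 6 1 0 7 3 8 4
Walk LF starting at row 4, prepending L[row]:
  step 1: row=4, L[4]='$', prepend. Next row=LF[4]=0
  step 2: row=0, L[0]='k', prepend. Next row=LF[0]=2
  step 3: row=2, L[2]='l', prepend. Next row=LF[2]=6
  step 4: row=6, L[6]='k', prepend. Next row=LF[6]=3
  step 5: row=3, L[3]='j', prepend. Next row=LF[3]=1
  step 6: row=1, L[1]='l', prepend. Next row=LF[1]=5
  step 7: row=5, L[5]='l', prepend. Next row=LF[5]=7
  step 8: row=7, L[7]='l', prepend. Next row=LF[7]=8
  step 9: row=8, L[8]='k', prepend. Next row=LF[8]=4
Reversed output: kllljklk$

Answer: kllljklk$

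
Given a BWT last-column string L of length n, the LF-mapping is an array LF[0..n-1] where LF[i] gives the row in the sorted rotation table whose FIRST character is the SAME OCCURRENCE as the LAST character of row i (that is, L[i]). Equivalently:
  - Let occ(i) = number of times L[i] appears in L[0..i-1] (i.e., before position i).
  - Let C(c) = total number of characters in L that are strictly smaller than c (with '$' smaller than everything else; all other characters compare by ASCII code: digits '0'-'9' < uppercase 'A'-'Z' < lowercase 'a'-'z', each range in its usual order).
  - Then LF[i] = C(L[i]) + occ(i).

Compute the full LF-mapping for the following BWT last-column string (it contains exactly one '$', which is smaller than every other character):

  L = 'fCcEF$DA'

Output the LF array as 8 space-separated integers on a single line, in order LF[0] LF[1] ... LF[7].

Answer: 7 2 6 4 5 0 3 1

Derivation:
Char counts: '$':1, 'A':1, 'C':1, 'D':1, 'E':1, 'F':1, 'c':1, 'f':1
C (first-col start): C('$')=0, C('A')=1, C('C')=2, C('D')=3, C('E')=4, C('F')=5, C('c')=6, C('f')=7
L[0]='f': occ=0, LF[0]=C('f')+0=7+0=7
L[1]='C': occ=0, LF[1]=C('C')+0=2+0=2
L[2]='c': occ=0, LF[2]=C('c')+0=6+0=6
L[3]='E': occ=0, LF[3]=C('E')+0=4+0=4
L[4]='F': occ=0, LF[4]=C('F')+0=5+0=5
L[5]='$': occ=0, LF[5]=C('$')+0=0+0=0
L[6]='D': occ=0, LF[6]=C('D')+0=3+0=3
L[7]='A': occ=0, LF[7]=C('A')+0=1+0=1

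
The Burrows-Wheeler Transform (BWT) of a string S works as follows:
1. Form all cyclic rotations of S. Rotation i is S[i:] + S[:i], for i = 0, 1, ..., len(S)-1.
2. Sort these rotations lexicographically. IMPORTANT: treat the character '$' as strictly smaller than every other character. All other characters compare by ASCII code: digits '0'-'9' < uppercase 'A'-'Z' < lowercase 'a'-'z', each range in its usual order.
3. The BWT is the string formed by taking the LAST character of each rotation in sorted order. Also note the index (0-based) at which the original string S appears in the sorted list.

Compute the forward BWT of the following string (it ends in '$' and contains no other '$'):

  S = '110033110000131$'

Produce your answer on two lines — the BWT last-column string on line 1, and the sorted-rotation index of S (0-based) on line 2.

Answer: 11001003113$0130
11

Derivation:
All 16 rotations (rotation i = S[i:]+S[:i]):
  rot[0] = 110033110000131$
  rot[1] = 10033110000131$1
  rot[2] = 0033110000131$11
  rot[3] = 033110000131$110
  rot[4] = 33110000131$1100
  rot[5] = 3110000131$11003
  rot[6] = 110000131$110033
  rot[7] = 10000131$1100331
  rot[8] = 0000131$11003311
  rot[9] = 000131$110033110
  rot[10] = 00131$1100331100
  rot[11] = 0131$11003311000
  rot[12] = 131$110033110000
  rot[13] = 31$1100331100001
  rot[14] = 1$11003311000013
  rot[15] = $110033110000131
Sorted (with $ < everything):
  sorted[0] = $110033110000131  (last char: '1')
  sorted[1] = 0000131$11003311  (last char: '1')
  sorted[2] = 000131$110033110  (last char: '0')
  sorted[3] = 00131$1100331100  (last char: '0')
  sorted[4] = 0033110000131$11  (last char: '1')
  sorted[5] = 0131$11003311000  (last char: '0')
  sorted[6] = 033110000131$110  (last char: '0')
  sorted[7] = 1$11003311000013  (last char: '3')
  sorted[8] = 10000131$1100331  (last char: '1')
  sorted[9] = 10033110000131$1  (last char: '1')
  sorted[10] = 110000131$110033  (last char: '3')
  sorted[11] = 110033110000131$  (last char: '$')
  sorted[12] = 131$110033110000  (last char: '0')
  sorted[13] = 31$1100331100001  (last char: '1')
  sorted[14] = 3110000131$11003  (last char: '3')
  sorted[15] = 33110000131$1100  (last char: '0')
Last column: 11001003113$0130
Original string S is at sorted index 11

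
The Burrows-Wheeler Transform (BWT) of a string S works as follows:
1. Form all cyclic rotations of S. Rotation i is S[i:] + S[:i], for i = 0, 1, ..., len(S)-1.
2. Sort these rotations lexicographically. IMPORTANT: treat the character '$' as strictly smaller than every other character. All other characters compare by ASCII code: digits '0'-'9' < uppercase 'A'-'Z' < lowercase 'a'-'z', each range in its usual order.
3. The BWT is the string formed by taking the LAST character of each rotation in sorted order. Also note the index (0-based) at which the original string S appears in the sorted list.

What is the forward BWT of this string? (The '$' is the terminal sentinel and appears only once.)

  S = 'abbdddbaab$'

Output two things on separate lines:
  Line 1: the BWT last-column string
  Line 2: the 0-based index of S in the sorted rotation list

Answer: bba$adabddb
3

Derivation:
All 11 rotations (rotation i = S[i:]+S[:i]):
  rot[0] = abbdddbaab$
  rot[1] = bbdddbaab$a
  rot[2] = bdddbaab$ab
  rot[3] = dddbaab$abb
  rot[4] = ddbaab$abbd
  rot[5] = dbaab$abbdd
  rot[6] = baab$abbddd
  rot[7] = aab$abbdddb
  rot[8] = ab$abbdddba
  rot[9] = b$abbdddbaa
  rot[10] = $abbdddbaab
Sorted (with $ < everything):
  sorted[0] = $abbdddbaab  (last char: 'b')
  sorted[1] = aab$abbdddb  (last char: 'b')
  sorted[2] = ab$abbdddba  (last char: 'a')
  sorted[3] = abbdddbaab$  (last char: '$')
  sorted[4] = b$abbdddbaa  (last char: 'a')
  sorted[5] = baab$abbddd  (last char: 'd')
  sorted[6] = bbdddbaab$a  (last char: 'a')
  sorted[7] = bdddbaab$ab  (last char: 'b')
  sorted[8] = dbaab$abbdd  (last char: 'd')
  sorted[9] = ddbaab$abbd  (last char: 'd')
  sorted[10] = dddbaab$abb  (last char: 'b')
Last column: bba$adabddb
Original string S is at sorted index 3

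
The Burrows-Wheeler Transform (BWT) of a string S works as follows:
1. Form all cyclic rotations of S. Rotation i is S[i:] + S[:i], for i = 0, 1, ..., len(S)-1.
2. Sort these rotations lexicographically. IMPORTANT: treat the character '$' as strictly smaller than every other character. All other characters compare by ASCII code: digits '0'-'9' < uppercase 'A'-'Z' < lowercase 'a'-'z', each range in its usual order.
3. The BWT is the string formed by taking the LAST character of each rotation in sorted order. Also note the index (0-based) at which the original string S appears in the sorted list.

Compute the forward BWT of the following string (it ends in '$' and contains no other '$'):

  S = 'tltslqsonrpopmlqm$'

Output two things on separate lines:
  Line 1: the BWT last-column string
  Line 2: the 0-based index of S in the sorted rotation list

Answer: mmstqposporllntq$l
16

Derivation:
All 18 rotations (rotation i = S[i:]+S[:i]):
  rot[0] = tltslqsonrpopmlqm$
  rot[1] = ltslqsonrpopmlqm$t
  rot[2] = tslqsonrpopmlqm$tl
  rot[3] = slqsonrpopmlqm$tlt
  rot[4] = lqsonrpopmlqm$tlts
  rot[5] = qsonrpopmlqm$tltsl
  rot[6] = sonrpopmlqm$tltslq
  rot[7] = onrpopmlqm$tltslqs
  rot[8] = nrpopmlqm$tltslqso
  rot[9] = rpopmlqm$tltslqson
  rot[10] = popmlqm$tltslqsonr
  rot[11] = opmlqm$tltslqsonrp
  rot[12] = pmlqm$tltslqsonrpo
  rot[13] = mlqm$tltslqsonrpop
  rot[14] = lqm$tltslqsonrpopm
  rot[15] = qm$tltslqsonrpopml
  rot[16] = m$tltslqsonrpopmlq
  rot[17] = $tltslqsonrpopmlqm
Sorted (with $ < everything):
  sorted[0] = $tltslqsonrpopmlqm  (last char: 'm')
  sorted[1] = lqm$tltslqsonrpopm  (last char: 'm')
  sorted[2] = lqsonrpopmlqm$tlts  (last char: 's')
  sorted[3] = ltslqsonrpopmlqm$t  (last char: 't')
  sorted[4] = m$tltslqsonrpopmlq  (last char: 'q')
  sorted[5] = mlqm$tltslqsonrpop  (last char: 'p')
  sorted[6] = nrpopmlqm$tltslqso  (last char: 'o')
  sorted[7] = onrpopmlqm$tltslqs  (last char: 's')
  sorted[8] = opmlqm$tltslqsonrp  (last char: 'p')
  sorted[9] = pmlqm$tltslqsonrpo  (last char: 'o')
  sorted[10] = popmlqm$tltslqsonr  (last char: 'r')
  sorted[11] = qm$tltslqsonrpopml  (last char: 'l')
  sorted[12] = qsonrpopmlqm$tltsl  (last char: 'l')
  sorted[13] = rpopmlqm$tltslqson  (last char: 'n')
  sorted[14] = slqsonrpopmlqm$tlt  (last char: 't')
  sorted[15] = sonrpopmlqm$tltslq  (last char: 'q')
  sorted[16] = tltslqsonrpopmlqm$  (last char: '$')
  sorted[17] = tslqsonrpopmlqm$tl  (last char: 'l')
Last column: mmstqposporllntq$l
Original string S is at sorted index 16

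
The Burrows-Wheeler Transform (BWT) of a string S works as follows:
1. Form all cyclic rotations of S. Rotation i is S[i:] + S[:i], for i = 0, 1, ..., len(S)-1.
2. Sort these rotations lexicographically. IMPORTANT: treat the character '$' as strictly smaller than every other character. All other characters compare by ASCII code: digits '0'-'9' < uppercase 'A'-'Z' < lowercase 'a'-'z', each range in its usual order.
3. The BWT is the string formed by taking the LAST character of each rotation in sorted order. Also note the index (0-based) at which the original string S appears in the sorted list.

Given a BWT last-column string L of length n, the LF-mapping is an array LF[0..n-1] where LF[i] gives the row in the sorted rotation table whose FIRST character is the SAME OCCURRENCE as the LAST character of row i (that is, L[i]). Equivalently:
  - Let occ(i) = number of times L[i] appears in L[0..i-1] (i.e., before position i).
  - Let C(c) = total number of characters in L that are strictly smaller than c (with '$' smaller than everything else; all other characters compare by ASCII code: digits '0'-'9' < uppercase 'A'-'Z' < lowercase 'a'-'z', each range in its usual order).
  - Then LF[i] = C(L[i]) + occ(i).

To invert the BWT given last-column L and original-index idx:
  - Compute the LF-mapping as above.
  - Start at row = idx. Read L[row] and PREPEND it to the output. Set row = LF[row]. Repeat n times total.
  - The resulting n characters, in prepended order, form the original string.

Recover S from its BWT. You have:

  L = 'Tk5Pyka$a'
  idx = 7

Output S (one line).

Answer: kayak5PT$

Derivation:
LF mapping: 3 6 1 2 8 7 4 0 5
Walk LF starting at row 7, prepending L[row]:
  step 1: row=7, L[7]='$', prepend. Next row=LF[7]=0
  step 2: row=0, L[0]='T', prepend. Next row=LF[0]=3
  step 3: row=3, L[3]='P', prepend. Next row=LF[3]=2
  step 4: row=2, L[2]='5', prepend. Next row=LF[2]=1
  step 5: row=1, L[1]='k', prepend. Next row=LF[1]=6
  step 6: row=6, L[6]='a', prepend. Next row=LF[6]=4
  step 7: row=4, L[4]='y', prepend. Next row=LF[4]=8
  step 8: row=8, L[8]='a', prepend. Next row=LF[8]=5
  step 9: row=5, L[5]='k', prepend. Next row=LF[5]=7
Reversed output: kayak5PT$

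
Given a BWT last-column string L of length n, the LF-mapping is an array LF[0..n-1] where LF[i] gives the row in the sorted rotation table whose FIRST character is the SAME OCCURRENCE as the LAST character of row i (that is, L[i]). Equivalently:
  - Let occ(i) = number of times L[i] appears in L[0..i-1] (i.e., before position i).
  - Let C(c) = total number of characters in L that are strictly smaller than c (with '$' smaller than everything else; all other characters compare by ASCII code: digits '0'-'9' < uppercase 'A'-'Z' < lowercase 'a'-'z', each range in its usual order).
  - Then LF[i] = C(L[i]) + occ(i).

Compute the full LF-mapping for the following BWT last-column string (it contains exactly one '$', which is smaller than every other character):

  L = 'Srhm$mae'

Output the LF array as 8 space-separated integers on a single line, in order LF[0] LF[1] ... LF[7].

Answer: 1 7 4 5 0 6 2 3

Derivation:
Char counts: '$':1, 'S':1, 'a':1, 'e':1, 'h':1, 'm':2, 'r':1
C (first-col start): C('$')=0, C('S')=1, C('a')=2, C('e')=3, C('h')=4, C('m')=5, C('r')=7
L[0]='S': occ=0, LF[0]=C('S')+0=1+0=1
L[1]='r': occ=0, LF[1]=C('r')+0=7+0=7
L[2]='h': occ=0, LF[2]=C('h')+0=4+0=4
L[3]='m': occ=0, LF[3]=C('m')+0=5+0=5
L[4]='$': occ=0, LF[4]=C('$')+0=0+0=0
L[5]='m': occ=1, LF[5]=C('m')+1=5+1=6
L[6]='a': occ=0, LF[6]=C('a')+0=2+0=2
L[7]='e': occ=0, LF[7]=C('e')+0=3+0=3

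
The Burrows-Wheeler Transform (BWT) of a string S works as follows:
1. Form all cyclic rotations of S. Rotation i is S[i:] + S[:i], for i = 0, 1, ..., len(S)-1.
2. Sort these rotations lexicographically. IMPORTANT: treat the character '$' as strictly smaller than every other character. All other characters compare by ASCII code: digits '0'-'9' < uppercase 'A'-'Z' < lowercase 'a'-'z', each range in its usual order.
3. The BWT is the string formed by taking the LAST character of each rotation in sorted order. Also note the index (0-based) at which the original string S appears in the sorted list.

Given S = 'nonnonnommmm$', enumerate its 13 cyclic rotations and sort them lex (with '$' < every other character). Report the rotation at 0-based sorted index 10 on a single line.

Answer: ommmm$nonnonn

Derivation:
All 13 rotations (rotation i = S[i:]+S[:i]):
  rot[0] = nonnonnommmm$
  rot[1] = onnonnommmm$n
  rot[2] = nnonnommmm$no
  rot[3] = nonnommmm$non
  rot[4] = onnommmm$nonn
  rot[5] = nnommmm$nonno
  rot[6] = nommmm$nonnon
  rot[7] = ommmm$nonnonn
  rot[8] = mmmm$nonnonno
  rot[9] = mmm$nonnonnom
  rot[10] = mm$nonnonnomm
  rot[11] = m$nonnonnommm
  rot[12] = $nonnonnommmm
Sorted (with $ < everything):
  sorted[0] = $nonnonnommmm
  sorted[1] = m$nonnonnommm
  sorted[2] = mm$nonnonnomm
  sorted[3] = mmm$nonnonnom
  sorted[4] = mmmm$nonnonno
  sorted[5] = nnommmm$nonno
  sorted[6] = nnonnommmm$no
  sorted[7] = nommmm$nonnon
  sorted[8] = nonnommmm$non
  sorted[9] = nonnonnommmm$
  sorted[10] = ommmm$nonnonn
  sorted[11] = onnommmm$nonn
  sorted[12] = onnonnommmm$n
sorted[10] = ommmm$nonnonn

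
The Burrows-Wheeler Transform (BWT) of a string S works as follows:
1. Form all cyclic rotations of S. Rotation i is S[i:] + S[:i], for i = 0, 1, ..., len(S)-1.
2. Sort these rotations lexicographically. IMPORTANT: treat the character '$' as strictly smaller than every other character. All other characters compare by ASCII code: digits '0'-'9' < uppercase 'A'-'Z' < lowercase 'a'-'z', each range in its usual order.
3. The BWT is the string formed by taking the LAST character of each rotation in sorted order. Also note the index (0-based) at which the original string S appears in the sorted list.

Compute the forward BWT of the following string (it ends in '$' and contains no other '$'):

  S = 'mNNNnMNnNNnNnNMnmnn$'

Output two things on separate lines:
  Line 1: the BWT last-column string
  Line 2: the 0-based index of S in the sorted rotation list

All 20 rotations (rotation i = S[i:]+S[:i]):
  rot[0] = mNNNnMNnNNnNnNMnmnn$
  rot[1] = NNNnMNnNNnNnNMnmnn$m
  rot[2] = NNnMNnNNnNnNMnmnn$mN
  rot[3] = NnMNnNNnNnNMnmnn$mNN
  rot[4] = nMNnNNnNnNMnmnn$mNNN
  rot[5] = MNnNNnNnNMnmnn$mNNNn
  rot[6] = NnNNnNnNMnmnn$mNNNnM
  rot[7] = nNNnNnNMnmnn$mNNNnMN
  rot[8] = NNnNnNMnmnn$mNNNnMNn
  rot[9] = NnNnNMnmnn$mNNNnMNnN
  rot[10] = nNnNMnmnn$mNNNnMNnNN
  rot[11] = NnNMnmnn$mNNNnMNnNNn
  rot[12] = nNMnmnn$mNNNnMNnNNnN
  rot[13] = NMnmnn$mNNNnMNnNNnNn
  rot[14] = Mnmnn$mNNNnMNnNNnNnN
  rot[15] = nmnn$mNNNnMNnNNnNnNM
  rot[16] = mnn$mNNNnMNnNNnNnNMn
  rot[17] = nn$mNNNnMNnNNnNnNMnm
  rot[18] = n$mNNNnMNnNNnNnNMnmn
  rot[19] = $mNNNnMNnNNnNnNMnmnn
Sorted (with $ < everything):
  sorted[0] = $mNNNnMNnNNnNnNMnmnn  (last char: 'n')
  sorted[1] = MNnNNnNnNMnmnn$mNNNn  (last char: 'n')
  sorted[2] = Mnmnn$mNNNnMNnNNnNnN  (last char: 'N')
  sorted[3] = NMnmnn$mNNNnMNnNNnNn  (last char: 'n')
  sorted[4] = NNNnMNnNNnNnNMnmnn$m  (last char: 'm')
  sorted[5] = NNnMNnNNnNnNMnmnn$mN  (last char: 'N')
  sorted[6] = NNnNnNMnmnn$mNNNnMNn  (last char: 'n')
  sorted[7] = NnMNnNNnNnNMnmnn$mNN  (last char: 'N')
  sorted[8] = NnNMnmnn$mNNNnMNnNNn  (last char: 'n')
  sorted[9] = NnNNnNnNMnmnn$mNNNnM  (last char: 'M')
  sorted[10] = NnNnNMnmnn$mNNNnMNnN  (last char: 'N')
  sorted[11] = mNNNnMNnNNnNnNMnmnn$  (last char: '$')
  sorted[12] = mnn$mNNNnMNnNNnNnNMn  (last char: 'n')
  sorted[13] = n$mNNNnMNnNNnNnNMnmn  (last char: 'n')
  sorted[14] = nMNnNNnNnNMnmnn$mNNN  (last char: 'N')
  sorted[15] = nNMnmnn$mNNNnMNnNNnN  (last char: 'N')
  sorted[16] = nNNnNnNMnmnn$mNNNnMN  (last char: 'N')
  sorted[17] = nNnNMnmnn$mNNNnMNnNN  (last char: 'N')
  sorted[18] = nmnn$mNNNnMNnNNnNnNM  (last char: 'M')
  sorted[19] = nn$mNNNnMNnNNnNnNMnm  (last char: 'm')
Last column: nnNnmNnNnMN$nnNNNNMm
Original string S is at sorted index 11

Answer: nnNnmNnNnMN$nnNNNNMm
11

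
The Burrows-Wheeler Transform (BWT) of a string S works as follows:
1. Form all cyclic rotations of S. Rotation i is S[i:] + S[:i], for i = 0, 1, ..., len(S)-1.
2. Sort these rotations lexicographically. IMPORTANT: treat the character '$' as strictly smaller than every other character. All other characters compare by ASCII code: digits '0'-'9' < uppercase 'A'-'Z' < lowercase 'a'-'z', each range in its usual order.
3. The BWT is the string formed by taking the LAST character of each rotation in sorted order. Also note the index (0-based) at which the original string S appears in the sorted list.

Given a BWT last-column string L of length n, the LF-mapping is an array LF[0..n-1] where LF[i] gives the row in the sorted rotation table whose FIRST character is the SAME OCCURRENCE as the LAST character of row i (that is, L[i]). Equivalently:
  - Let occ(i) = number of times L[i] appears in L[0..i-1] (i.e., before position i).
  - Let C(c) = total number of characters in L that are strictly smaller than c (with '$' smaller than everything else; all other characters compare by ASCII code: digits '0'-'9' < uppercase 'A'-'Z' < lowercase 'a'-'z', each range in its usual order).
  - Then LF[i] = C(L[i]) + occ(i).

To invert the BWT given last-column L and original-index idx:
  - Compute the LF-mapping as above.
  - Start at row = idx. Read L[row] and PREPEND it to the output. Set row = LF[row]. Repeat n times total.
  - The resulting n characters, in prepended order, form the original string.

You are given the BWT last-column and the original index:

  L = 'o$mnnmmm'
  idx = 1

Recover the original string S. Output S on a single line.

Answer: mmnmnmo$

Derivation:
LF mapping: 7 0 1 5 6 2 3 4
Walk LF starting at row 1, prepending L[row]:
  step 1: row=1, L[1]='$', prepend. Next row=LF[1]=0
  step 2: row=0, L[0]='o', prepend. Next row=LF[0]=7
  step 3: row=7, L[7]='m', prepend. Next row=LF[7]=4
  step 4: row=4, L[4]='n', prepend. Next row=LF[4]=6
  step 5: row=6, L[6]='m', prepend. Next row=LF[6]=3
  step 6: row=3, L[3]='n', prepend. Next row=LF[3]=5
  step 7: row=5, L[5]='m', prepend. Next row=LF[5]=2
  step 8: row=2, L[2]='m', prepend. Next row=LF[2]=1
Reversed output: mmnmnmo$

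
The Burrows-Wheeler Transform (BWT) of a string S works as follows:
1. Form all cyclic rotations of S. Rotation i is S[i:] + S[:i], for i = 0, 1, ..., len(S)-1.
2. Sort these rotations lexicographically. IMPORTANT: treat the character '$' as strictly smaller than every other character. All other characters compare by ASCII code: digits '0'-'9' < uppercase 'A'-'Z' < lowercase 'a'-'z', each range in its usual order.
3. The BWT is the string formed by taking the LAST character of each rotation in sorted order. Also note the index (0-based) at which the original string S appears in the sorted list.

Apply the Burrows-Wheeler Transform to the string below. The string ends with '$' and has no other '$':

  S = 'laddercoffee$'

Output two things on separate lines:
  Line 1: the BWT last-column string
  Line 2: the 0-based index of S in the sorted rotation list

Answer: elradefdfo$ce
10

Derivation:
All 13 rotations (rotation i = S[i:]+S[:i]):
  rot[0] = laddercoffee$
  rot[1] = addercoffee$l
  rot[2] = ddercoffee$la
  rot[3] = dercoffee$lad
  rot[4] = ercoffee$ladd
  rot[5] = rcoffee$ladde
  rot[6] = coffee$ladder
  rot[7] = offee$ladderc
  rot[8] = ffee$ladderco
  rot[9] = fee$laddercof
  rot[10] = ee$laddercoff
  rot[11] = e$laddercoffe
  rot[12] = $laddercoffee
Sorted (with $ < everything):
  sorted[0] = $laddercoffee  (last char: 'e')
  sorted[1] = addercoffee$l  (last char: 'l')
  sorted[2] = coffee$ladder  (last char: 'r')
  sorted[3] = ddercoffee$la  (last char: 'a')
  sorted[4] = dercoffee$lad  (last char: 'd')
  sorted[5] = e$laddercoffe  (last char: 'e')
  sorted[6] = ee$laddercoff  (last char: 'f')
  sorted[7] = ercoffee$ladd  (last char: 'd')
  sorted[8] = fee$laddercof  (last char: 'f')
  sorted[9] = ffee$ladderco  (last char: 'o')
  sorted[10] = laddercoffee$  (last char: '$')
  sorted[11] = offee$ladderc  (last char: 'c')
  sorted[12] = rcoffee$ladde  (last char: 'e')
Last column: elradefdfo$ce
Original string S is at sorted index 10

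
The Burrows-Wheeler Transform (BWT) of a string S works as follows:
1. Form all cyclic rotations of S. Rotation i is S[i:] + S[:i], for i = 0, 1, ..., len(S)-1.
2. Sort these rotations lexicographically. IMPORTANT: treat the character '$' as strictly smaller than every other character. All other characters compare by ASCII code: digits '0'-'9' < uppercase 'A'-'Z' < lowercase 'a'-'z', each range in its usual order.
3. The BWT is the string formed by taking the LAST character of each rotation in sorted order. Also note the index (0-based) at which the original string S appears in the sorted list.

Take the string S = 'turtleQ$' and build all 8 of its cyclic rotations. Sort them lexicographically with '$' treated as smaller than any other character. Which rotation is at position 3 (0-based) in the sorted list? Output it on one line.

Answer: leQ$turt

Derivation:
All 8 rotations (rotation i = S[i:]+S[:i]):
  rot[0] = turtleQ$
  rot[1] = urtleQ$t
  rot[2] = rtleQ$tu
  rot[3] = tleQ$tur
  rot[4] = leQ$turt
  rot[5] = eQ$turtl
  rot[6] = Q$turtle
  rot[7] = $turtleQ
Sorted (with $ < everything):
  sorted[0] = $turtleQ
  sorted[1] = Q$turtle
  sorted[2] = eQ$turtl
  sorted[3] = leQ$turt
  sorted[4] = rtleQ$tu
  sorted[5] = tleQ$tur
  sorted[6] = turtleQ$
  sorted[7] = urtleQ$t
sorted[3] = leQ$turt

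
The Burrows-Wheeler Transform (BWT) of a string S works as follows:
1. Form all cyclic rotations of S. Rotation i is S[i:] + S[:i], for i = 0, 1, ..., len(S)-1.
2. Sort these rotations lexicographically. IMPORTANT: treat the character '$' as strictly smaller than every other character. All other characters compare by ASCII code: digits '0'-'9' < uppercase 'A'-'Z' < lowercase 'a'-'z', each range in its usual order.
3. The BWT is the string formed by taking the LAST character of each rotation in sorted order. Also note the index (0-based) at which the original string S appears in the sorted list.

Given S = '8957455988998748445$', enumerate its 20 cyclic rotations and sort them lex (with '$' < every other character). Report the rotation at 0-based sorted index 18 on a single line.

Answer: 988998748445$8957455

Derivation:
All 20 rotations (rotation i = S[i:]+S[:i]):
  rot[0] = 8957455988998748445$
  rot[1] = 957455988998748445$8
  rot[2] = 57455988998748445$89
  rot[3] = 7455988998748445$895
  rot[4] = 455988998748445$8957
  rot[5] = 55988998748445$89574
  rot[6] = 5988998748445$895745
  rot[7] = 988998748445$8957455
  rot[8] = 88998748445$89574559
  rot[9] = 8998748445$895745598
  rot[10] = 998748445$8957455988
  rot[11] = 98748445$89574559889
  rot[12] = 8748445$895745598899
  rot[13] = 748445$8957455988998
  rot[14] = 48445$89574559889987
  rot[15] = 8445$895745598899874
  rot[16] = 445$8957455988998748
  rot[17] = 45$89574559889987484
  rot[18] = 5$895745598899874844
  rot[19] = $8957455988998748445
Sorted (with $ < everything):
  sorted[0] = $8957455988998748445
  sorted[1] = 445$8957455988998748
  sorted[2] = 45$89574559889987484
  sorted[3] = 455988998748445$8957
  sorted[4] = 48445$89574559889987
  sorted[5] = 5$895745598899874844
  sorted[6] = 55988998748445$89574
  sorted[7] = 57455988998748445$89
  sorted[8] = 5988998748445$895745
  sorted[9] = 7455988998748445$895
  sorted[10] = 748445$8957455988998
  sorted[11] = 8445$895745598899874
  sorted[12] = 8748445$895745598899
  sorted[13] = 88998748445$89574559
  sorted[14] = 8957455988998748445$
  sorted[15] = 8998748445$895745598
  sorted[16] = 957455988998748445$8
  sorted[17] = 98748445$89574559889
  sorted[18] = 988998748445$8957455
  sorted[19] = 998748445$8957455988
sorted[18] = 988998748445$8957455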